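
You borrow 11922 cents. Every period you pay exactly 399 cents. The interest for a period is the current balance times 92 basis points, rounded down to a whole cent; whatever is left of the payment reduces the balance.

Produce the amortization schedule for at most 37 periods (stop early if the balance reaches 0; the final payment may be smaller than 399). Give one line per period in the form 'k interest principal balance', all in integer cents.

1. interest=⌊11922·92/10000⌋=109; principal=399-109=290; balance=11922-290=11632
2. interest=⌊11632·92/10000⌋=107; principal=399-107=292; balance=11632-292=11340
3. interest=⌊11340·92/10000⌋=104; principal=399-104=295; balance=11340-295=11045
4. interest=⌊11045·92/10000⌋=101; principal=399-101=298; balance=11045-298=10747
5. interest=⌊10747·92/10000⌋=98; principal=399-98=301; balance=10747-301=10446
6. interest=⌊10446·92/10000⌋=96; principal=399-96=303; balance=10446-303=10143
7. interest=⌊10143·92/10000⌋=93; principal=399-93=306; balance=10143-306=9837
8. interest=⌊9837·92/10000⌋=90; principal=399-90=309; balance=9837-309=9528
9. interest=⌊9528·92/10000⌋=87; principal=399-87=312; balance=9528-312=9216
10. interest=⌊9216·92/10000⌋=84; principal=399-84=315; balance=9216-315=8901
11. interest=⌊8901·92/10000⌋=81; principal=399-81=318; balance=8901-318=8583
12. interest=⌊8583·92/10000⌋=78; principal=399-78=321; balance=8583-321=8262
13. interest=⌊8262·92/10000⌋=76; principal=399-76=323; balance=8262-323=7939
14. interest=⌊7939·92/10000⌋=73; principal=399-73=326; balance=7939-326=7613
15. interest=⌊7613·92/10000⌋=70; principal=399-70=329; balance=7613-329=7284
16. interest=⌊7284·92/10000⌋=67; principal=399-67=332; balance=7284-332=6952
17. interest=⌊6952·92/10000⌋=63; principal=399-63=336; balance=6952-336=6616
18. interest=⌊6616·92/10000⌋=60; principal=399-60=339; balance=6616-339=6277
19. interest=⌊6277·92/10000⌋=57; principal=399-57=342; balance=6277-342=5935
20. interest=⌊5935·92/10000⌋=54; principal=399-54=345; balance=5935-345=5590
21. interest=⌊5590·92/10000⌋=51; principal=399-51=348; balance=5590-348=5242
22. interest=⌊5242·92/10000⌋=48; principal=399-48=351; balance=5242-351=4891
23. interest=⌊4891·92/10000⌋=44; principal=399-44=355; balance=4891-355=4536
24. interest=⌊4536·92/10000⌋=41; principal=399-41=358; balance=4536-358=4178
25. interest=⌊4178·92/10000⌋=38; principal=399-38=361; balance=4178-361=3817
26. interest=⌊3817·92/10000⌋=35; principal=399-35=364; balance=3817-364=3453
27. interest=⌊3453·92/10000⌋=31; principal=399-31=368; balance=3453-368=3085
28. interest=⌊3085·92/10000⌋=28; principal=399-28=371; balance=3085-371=2714
29. interest=⌊2714·92/10000⌋=24; principal=399-24=375; balance=2714-375=2339
30. interest=⌊2339·92/10000⌋=21; principal=399-21=378; balance=2339-378=1961
31. interest=⌊1961·92/10000⌋=18; principal=399-18=381; balance=1961-381=1580
32. interest=⌊1580·92/10000⌋=14; principal=399-14=385; balance=1580-385=1195
33. interest=⌊1195·92/10000⌋=10; principal=399-10=389; balance=1195-389=806
34. interest=⌊806·92/10000⌋=7; principal=399-7=392; balance=806-392=414
35. interest=⌊414·92/10000⌋=3; principal=399-3=396; balance=414-396=18
36. interest=⌊18·92/10000⌋=0; principal=min(399-0,18)=18; balance=18-18=0

1 109 290 11632
2 107 292 11340
3 104 295 11045
4 101 298 10747
5 98 301 10446
6 96 303 10143
7 93 306 9837
8 90 309 9528
9 87 312 9216
10 84 315 8901
11 81 318 8583
12 78 321 8262
13 76 323 7939
14 73 326 7613
15 70 329 7284
16 67 332 6952
17 63 336 6616
18 60 339 6277
19 57 342 5935
20 54 345 5590
21 51 348 5242
22 48 351 4891
23 44 355 4536
24 41 358 4178
25 38 361 3817
26 35 364 3453
27 31 368 3085
28 28 371 2714
29 24 375 2339
30 21 378 1961
31 18 381 1580
32 14 385 1195
33 10 389 806
34 7 392 414
35 3 396 18
36 0 18 0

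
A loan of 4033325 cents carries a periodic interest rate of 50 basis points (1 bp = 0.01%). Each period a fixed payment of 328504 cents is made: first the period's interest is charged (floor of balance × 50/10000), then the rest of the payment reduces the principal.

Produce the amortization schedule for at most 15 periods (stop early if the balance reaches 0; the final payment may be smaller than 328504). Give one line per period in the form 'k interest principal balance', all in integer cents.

1. interest=⌊4033325·50/10000⌋=20166; principal=328504-20166=308338; balance=4033325-308338=3724987
2. interest=⌊3724987·50/10000⌋=18624; principal=328504-18624=309880; balance=3724987-309880=3415107
3. interest=⌊3415107·50/10000⌋=17075; principal=328504-17075=311429; balance=3415107-311429=3103678
4. interest=⌊3103678·50/10000⌋=15518; principal=328504-15518=312986; balance=3103678-312986=2790692
5. interest=⌊2790692·50/10000⌋=13953; principal=328504-13953=314551; balance=2790692-314551=2476141
6. interest=⌊2476141·50/10000⌋=12380; principal=328504-12380=316124; balance=2476141-316124=2160017
7. interest=⌊2160017·50/10000⌋=10800; principal=328504-10800=317704; balance=2160017-317704=1842313
8. interest=⌊1842313·50/10000⌋=9211; principal=328504-9211=319293; balance=1842313-319293=1523020
9. interest=⌊1523020·50/10000⌋=7615; principal=328504-7615=320889; balance=1523020-320889=1202131
10. interest=⌊1202131·50/10000⌋=6010; principal=328504-6010=322494; balance=1202131-322494=879637
11. interest=⌊879637·50/10000⌋=4398; principal=328504-4398=324106; balance=879637-324106=555531
12. interest=⌊555531·50/10000⌋=2777; principal=328504-2777=325727; balance=555531-325727=229804
13. interest=⌊229804·50/10000⌋=1149; principal=min(328504-1149,229804)=229804; balance=229804-229804=0

1 20166 308338 3724987
2 18624 309880 3415107
3 17075 311429 3103678
4 15518 312986 2790692
5 13953 314551 2476141
6 12380 316124 2160017
7 10800 317704 1842313
8 9211 319293 1523020
9 7615 320889 1202131
10 6010 322494 879637
11 4398 324106 555531
12 2777 325727 229804
13 1149 229804 0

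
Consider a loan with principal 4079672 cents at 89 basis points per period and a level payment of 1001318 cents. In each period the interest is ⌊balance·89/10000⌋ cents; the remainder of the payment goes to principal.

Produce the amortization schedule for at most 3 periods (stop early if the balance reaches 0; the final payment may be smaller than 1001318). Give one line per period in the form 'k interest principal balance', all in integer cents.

1 36309 965009 3114663
2 27720 973598 2141065
3 19055 982263 1158802

1. interest=⌊4079672·89/10000⌋=36309; principal=1001318-36309=965009; balance=4079672-965009=3114663
2. interest=⌊3114663·89/10000⌋=27720; principal=1001318-27720=973598; balance=3114663-973598=2141065
3. interest=⌊2141065·89/10000⌋=19055; principal=1001318-19055=982263; balance=2141065-982263=1158802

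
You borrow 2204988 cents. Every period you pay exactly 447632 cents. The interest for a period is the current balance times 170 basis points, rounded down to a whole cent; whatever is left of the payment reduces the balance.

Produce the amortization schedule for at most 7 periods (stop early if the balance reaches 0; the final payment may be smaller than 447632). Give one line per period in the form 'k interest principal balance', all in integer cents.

1 37484 410148 1794840
2 30512 417120 1377720
3 23421 424211 953509
4 16209 431423 522086
5 8875 438757 83329
6 1416 83329 0

1. interest=⌊2204988·170/10000⌋=37484; principal=447632-37484=410148; balance=2204988-410148=1794840
2. interest=⌊1794840·170/10000⌋=30512; principal=447632-30512=417120; balance=1794840-417120=1377720
3. interest=⌊1377720·170/10000⌋=23421; principal=447632-23421=424211; balance=1377720-424211=953509
4. interest=⌊953509·170/10000⌋=16209; principal=447632-16209=431423; balance=953509-431423=522086
5. interest=⌊522086·170/10000⌋=8875; principal=447632-8875=438757; balance=522086-438757=83329
6. interest=⌊83329·170/10000⌋=1416; principal=min(447632-1416,83329)=83329; balance=83329-83329=0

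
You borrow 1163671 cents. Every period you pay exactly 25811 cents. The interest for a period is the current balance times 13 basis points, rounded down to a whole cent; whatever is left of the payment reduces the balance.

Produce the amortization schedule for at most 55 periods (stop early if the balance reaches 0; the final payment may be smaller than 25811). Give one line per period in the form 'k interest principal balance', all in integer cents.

1 1512 24299 1139372
2 1481 24330 1115042
3 1449 24362 1090680
4 1417 24394 1066286
5 1386 24425 1041861
6 1354 24457 1017404
7 1322 24489 992915
8 1290 24521 968394
9 1258 24553 943841
10 1226 24585 919256
11 1195 24616 894640
12 1163 24648 869992
13 1130 24681 845311
14 1098 24713 820598
15 1066 24745 795853
16 1034 24777 771076
17 1002 24809 746267
18 970 24841 721426
19 937 24874 696552
20 905 24906 671646
21 873 24938 646708
22 840 24971 621737
23 808 25003 596734
24 775 25036 571698
25 743 25068 546630
26 710 25101 521529
27 677 25134 496395
28 645 25166 471229
29 612 25199 446030
30 579 25232 420798
31 547 25264 395534
32 514 25297 370237
33 481 25330 344907
34 448 25363 319544
35 415 25396 294148
36 382 25429 268719
37 349 25462 243257
38 316 25495 217762
39 283 25528 192234
40 249 25562 166672
41 216 25595 141077
42 183 25628 115449
43 150 25661 89788
44 116 25695 64093
45 83 25728 38365
46 49 25762 12603
47 16 12603 0

1. interest=⌊1163671·13/10000⌋=1512; principal=25811-1512=24299; balance=1163671-24299=1139372
2. interest=⌊1139372·13/10000⌋=1481; principal=25811-1481=24330; balance=1139372-24330=1115042
3. interest=⌊1115042·13/10000⌋=1449; principal=25811-1449=24362; balance=1115042-24362=1090680
4. interest=⌊1090680·13/10000⌋=1417; principal=25811-1417=24394; balance=1090680-24394=1066286
5. interest=⌊1066286·13/10000⌋=1386; principal=25811-1386=24425; balance=1066286-24425=1041861
6. interest=⌊1041861·13/10000⌋=1354; principal=25811-1354=24457; balance=1041861-24457=1017404
7. interest=⌊1017404·13/10000⌋=1322; principal=25811-1322=24489; balance=1017404-24489=992915
8. interest=⌊992915·13/10000⌋=1290; principal=25811-1290=24521; balance=992915-24521=968394
9. interest=⌊968394·13/10000⌋=1258; principal=25811-1258=24553; balance=968394-24553=943841
10. interest=⌊943841·13/10000⌋=1226; principal=25811-1226=24585; balance=943841-24585=919256
11. interest=⌊919256·13/10000⌋=1195; principal=25811-1195=24616; balance=919256-24616=894640
12. interest=⌊894640·13/10000⌋=1163; principal=25811-1163=24648; balance=894640-24648=869992
13. interest=⌊869992·13/10000⌋=1130; principal=25811-1130=24681; balance=869992-24681=845311
14. interest=⌊845311·13/10000⌋=1098; principal=25811-1098=24713; balance=845311-24713=820598
15. interest=⌊820598·13/10000⌋=1066; principal=25811-1066=24745; balance=820598-24745=795853
16. interest=⌊795853·13/10000⌋=1034; principal=25811-1034=24777; balance=795853-24777=771076
17. interest=⌊771076·13/10000⌋=1002; principal=25811-1002=24809; balance=771076-24809=746267
18. interest=⌊746267·13/10000⌋=970; principal=25811-970=24841; balance=746267-24841=721426
19. interest=⌊721426·13/10000⌋=937; principal=25811-937=24874; balance=721426-24874=696552
20. interest=⌊696552·13/10000⌋=905; principal=25811-905=24906; balance=696552-24906=671646
21. interest=⌊671646·13/10000⌋=873; principal=25811-873=24938; balance=671646-24938=646708
22. interest=⌊646708·13/10000⌋=840; principal=25811-840=24971; balance=646708-24971=621737
23. interest=⌊621737·13/10000⌋=808; principal=25811-808=25003; balance=621737-25003=596734
24. interest=⌊596734·13/10000⌋=775; principal=25811-775=25036; balance=596734-25036=571698
25. interest=⌊571698·13/10000⌋=743; principal=25811-743=25068; balance=571698-25068=546630
26. interest=⌊546630·13/10000⌋=710; principal=25811-710=25101; balance=546630-25101=521529
27. interest=⌊521529·13/10000⌋=677; principal=25811-677=25134; balance=521529-25134=496395
28. interest=⌊496395·13/10000⌋=645; principal=25811-645=25166; balance=496395-25166=471229
29. interest=⌊471229·13/10000⌋=612; principal=25811-612=25199; balance=471229-25199=446030
30. interest=⌊446030·13/10000⌋=579; principal=25811-579=25232; balance=446030-25232=420798
31. interest=⌊420798·13/10000⌋=547; principal=25811-547=25264; balance=420798-25264=395534
32. interest=⌊395534·13/10000⌋=514; principal=25811-514=25297; balance=395534-25297=370237
33. interest=⌊370237·13/10000⌋=481; principal=25811-481=25330; balance=370237-25330=344907
34. interest=⌊344907·13/10000⌋=448; principal=25811-448=25363; balance=344907-25363=319544
35. interest=⌊319544·13/10000⌋=415; principal=25811-415=25396; balance=319544-25396=294148
36. interest=⌊294148·13/10000⌋=382; principal=25811-382=25429; balance=294148-25429=268719
37. interest=⌊268719·13/10000⌋=349; principal=25811-349=25462; balance=268719-25462=243257
38. interest=⌊243257·13/10000⌋=316; principal=25811-316=25495; balance=243257-25495=217762
39. interest=⌊217762·13/10000⌋=283; principal=25811-283=25528; balance=217762-25528=192234
40. interest=⌊192234·13/10000⌋=249; principal=25811-249=25562; balance=192234-25562=166672
41. interest=⌊166672·13/10000⌋=216; principal=25811-216=25595; balance=166672-25595=141077
42. interest=⌊141077·13/10000⌋=183; principal=25811-183=25628; balance=141077-25628=115449
43. interest=⌊115449·13/10000⌋=150; principal=25811-150=25661; balance=115449-25661=89788
44. interest=⌊89788·13/10000⌋=116; principal=25811-116=25695; balance=89788-25695=64093
45. interest=⌊64093·13/10000⌋=83; principal=25811-83=25728; balance=64093-25728=38365
46. interest=⌊38365·13/10000⌋=49; principal=25811-49=25762; balance=38365-25762=12603
47. interest=⌊12603·13/10000⌋=16; principal=min(25811-16,12603)=12603; balance=12603-12603=0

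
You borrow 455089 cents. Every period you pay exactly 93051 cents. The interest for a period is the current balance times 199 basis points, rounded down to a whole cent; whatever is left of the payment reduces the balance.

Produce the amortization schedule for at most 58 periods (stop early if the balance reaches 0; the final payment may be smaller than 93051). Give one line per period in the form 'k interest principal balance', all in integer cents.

1 9056 83995 371094
2 7384 85667 285427
3 5679 87372 198055
4 3941 89110 108945
5 2168 90883 18062
6 359 18062 0

1. interest=⌊455089·199/10000⌋=9056; principal=93051-9056=83995; balance=455089-83995=371094
2. interest=⌊371094·199/10000⌋=7384; principal=93051-7384=85667; balance=371094-85667=285427
3. interest=⌊285427·199/10000⌋=5679; principal=93051-5679=87372; balance=285427-87372=198055
4. interest=⌊198055·199/10000⌋=3941; principal=93051-3941=89110; balance=198055-89110=108945
5. interest=⌊108945·199/10000⌋=2168; principal=93051-2168=90883; balance=108945-90883=18062
6. interest=⌊18062·199/10000⌋=359; principal=min(93051-359,18062)=18062; balance=18062-18062=0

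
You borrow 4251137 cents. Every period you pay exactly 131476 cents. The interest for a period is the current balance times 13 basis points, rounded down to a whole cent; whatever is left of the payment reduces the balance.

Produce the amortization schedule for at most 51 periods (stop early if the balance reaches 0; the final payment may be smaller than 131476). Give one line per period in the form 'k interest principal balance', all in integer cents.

1 5526 125950 4125187
2 5362 126114 3999073
3 5198 126278 3872795
4 5034 126442 3746353
5 4870 126606 3619747
6 4705 126771 3492976
7 4540 126936 3366040
8 4375 127101 3238939
9 4210 127266 3111673
10 4045 127431 2984242
11 3879 127597 2856645
12 3713 127763 2728882
13 3547 127929 2600953
14 3381 128095 2472858
15 3214 128262 2344596
16 3047 128429 2216167
17 2881 128595 2087572
18 2713 128763 1958809
19 2546 128930 1829879
20 2378 129098 1700781
21 2211 129265 1571516
22 2042 129434 1442082
23 1874 129602 1312480
24 1706 129770 1182710
25 1537 129939 1052771
26 1368 130108 922663
27 1199 130277 792386
28 1030 130446 661940
29 860 130616 531324
30 690 130786 400538
31 520 130956 269582
32 350 131126 138456
33 179 131297 7159
34 9 7159 0

1. interest=⌊4251137·13/10000⌋=5526; principal=131476-5526=125950; balance=4251137-125950=4125187
2. interest=⌊4125187·13/10000⌋=5362; principal=131476-5362=126114; balance=4125187-126114=3999073
3. interest=⌊3999073·13/10000⌋=5198; principal=131476-5198=126278; balance=3999073-126278=3872795
4. interest=⌊3872795·13/10000⌋=5034; principal=131476-5034=126442; balance=3872795-126442=3746353
5. interest=⌊3746353·13/10000⌋=4870; principal=131476-4870=126606; balance=3746353-126606=3619747
6. interest=⌊3619747·13/10000⌋=4705; principal=131476-4705=126771; balance=3619747-126771=3492976
7. interest=⌊3492976·13/10000⌋=4540; principal=131476-4540=126936; balance=3492976-126936=3366040
8. interest=⌊3366040·13/10000⌋=4375; principal=131476-4375=127101; balance=3366040-127101=3238939
9. interest=⌊3238939·13/10000⌋=4210; principal=131476-4210=127266; balance=3238939-127266=3111673
10. interest=⌊3111673·13/10000⌋=4045; principal=131476-4045=127431; balance=3111673-127431=2984242
11. interest=⌊2984242·13/10000⌋=3879; principal=131476-3879=127597; balance=2984242-127597=2856645
12. interest=⌊2856645·13/10000⌋=3713; principal=131476-3713=127763; balance=2856645-127763=2728882
13. interest=⌊2728882·13/10000⌋=3547; principal=131476-3547=127929; balance=2728882-127929=2600953
14. interest=⌊2600953·13/10000⌋=3381; principal=131476-3381=128095; balance=2600953-128095=2472858
15. interest=⌊2472858·13/10000⌋=3214; principal=131476-3214=128262; balance=2472858-128262=2344596
16. interest=⌊2344596·13/10000⌋=3047; principal=131476-3047=128429; balance=2344596-128429=2216167
17. interest=⌊2216167·13/10000⌋=2881; principal=131476-2881=128595; balance=2216167-128595=2087572
18. interest=⌊2087572·13/10000⌋=2713; principal=131476-2713=128763; balance=2087572-128763=1958809
19. interest=⌊1958809·13/10000⌋=2546; principal=131476-2546=128930; balance=1958809-128930=1829879
20. interest=⌊1829879·13/10000⌋=2378; principal=131476-2378=129098; balance=1829879-129098=1700781
21. interest=⌊1700781·13/10000⌋=2211; principal=131476-2211=129265; balance=1700781-129265=1571516
22. interest=⌊1571516·13/10000⌋=2042; principal=131476-2042=129434; balance=1571516-129434=1442082
23. interest=⌊1442082·13/10000⌋=1874; principal=131476-1874=129602; balance=1442082-129602=1312480
24. interest=⌊1312480·13/10000⌋=1706; principal=131476-1706=129770; balance=1312480-129770=1182710
25. interest=⌊1182710·13/10000⌋=1537; principal=131476-1537=129939; balance=1182710-129939=1052771
26. interest=⌊1052771·13/10000⌋=1368; principal=131476-1368=130108; balance=1052771-130108=922663
27. interest=⌊922663·13/10000⌋=1199; principal=131476-1199=130277; balance=922663-130277=792386
28. interest=⌊792386·13/10000⌋=1030; principal=131476-1030=130446; balance=792386-130446=661940
29. interest=⌊661940·13/10000⌋=860; principal=131476-860=130616; balance=661940-130616=531324
30. interest=⌊531324·13/10000⌋=690; principal=131476-690=130786; balance=531324-130786=400538
31. interest=⌊400538·13/10000⌋=520; principal=131476-520=130956; balance=400538-130956=269582
32. interest=⌊269582·13/10000⌋=350; principal=131476-350=131126; balance=269582-131126=138456
33. interest=⌊138456·13/10000⌋=179; principal=131476-179=131297; balance=138456-131297=7159
34. interest=⌊7159·13/10000⌋=9; principal=min(131476-9,7159)=7159; balance=7159-7159=0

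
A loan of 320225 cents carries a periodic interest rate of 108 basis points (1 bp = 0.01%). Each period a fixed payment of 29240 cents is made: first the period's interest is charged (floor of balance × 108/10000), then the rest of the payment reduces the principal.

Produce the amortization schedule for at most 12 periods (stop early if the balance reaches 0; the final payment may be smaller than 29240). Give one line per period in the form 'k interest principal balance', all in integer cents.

1. interest=⌊320225·108/10000⌋=3458; principal=29240-3458=25782; balance=320225-25782=294443
2. interest=⌊294443·108/10000⌋=3179; principal=29240-3179=26061; balance=294443-26061=268382
3. interest=⌊268382·108/10000⌋=2898; principal=29240-2898=26342; balance=268382-26342=242040
4. interest=⌊242040·108/10000⌋=2614; principal=29240-2614=26626; balance=242040-26626=215414
5. interest=⌊215414·108/10000⌋=2326; principal=29240-2326=26914; balance=215414-26914=188500
6. interest=⌊188500·108/10000⌋=2035; principal=29240-2035=27205; balance=188500-27205=161295
7. interest=⌊161295·108/10000⌋=1741; principal=29240-1741=27499; balance=161295-27499=133796
8. interest=⌊133796·108/10000⌋=1444; principal=29240-1444=27796; balance=133796-27796=106000
9. interest=⌊106000·108/10000⌋=1144; principal=29240-1144=28096; balance=106000-28096=77904
10. interest=⌊77904·108/10000⌋=841; principal=29240-841=28399; balance=77904-28399=49505
11. interest=⌊49505·108/10000⌋=534; principal=29240-534=28706; balance=49505-28706=20799
12. interest=⌊20799·108/10000⌋=224; principal=min(29240-224,20799)=20799; balance=20799-20799=0

1 3458 25782 294443
2 3179 26061 268382
3 2898 26342 242040
4 2614 26626 215414
5 2326 26914 188500
6 2035 27205 161295
7 1741 27499 133796
8 1444 27796 106000
9 1144 28096 77904
10 841 28399 49505
11 534 28706 20799
12 224 20799 0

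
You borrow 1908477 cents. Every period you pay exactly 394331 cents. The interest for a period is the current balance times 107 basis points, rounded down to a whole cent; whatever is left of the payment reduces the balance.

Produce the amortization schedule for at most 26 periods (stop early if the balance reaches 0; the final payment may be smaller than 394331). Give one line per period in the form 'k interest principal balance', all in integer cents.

1. interest=⌊1908477·107/10000⌋=20420; principal=394331-20420=373911; balance=1908477-373911=1534566
2. interest=⌊1534566·107/10000⌋=16419; principal=394331-16419=377912; balance=1534566-377912=1156654
3. interest=⌊1156654·107/10000⌋=12376; principal=394331-12376=381955; balance=1156654-381955=774699
4. interest=⌊774699·107/10000⌋=8289; principal=394331-8289=386042; balance=774699-386042=388657
5. interest=⌊388657·107/10000⌋=4158; principal=min(394331-4158,388657)=388657; balance=388657-388657=0

1 20420 373911 1534566
2 16419 377912 1156654
3 12376 381955 774699
4 8289 386042 388657
5 4158 388657 0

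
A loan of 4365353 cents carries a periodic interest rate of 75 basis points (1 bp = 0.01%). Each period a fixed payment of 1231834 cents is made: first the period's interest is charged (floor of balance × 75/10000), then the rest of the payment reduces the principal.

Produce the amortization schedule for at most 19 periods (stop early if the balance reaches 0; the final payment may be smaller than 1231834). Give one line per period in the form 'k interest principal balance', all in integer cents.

1 32740 1199094 3166259
2 23746 1208088 1958171
3 14686 1217148 741023
4 5557 741023 0

1. interest=⌊4365353·75/10000⌋=32740; principal=1231834-32740=1199094; balance=4365353-1199094=3166259
2. interest=⌊3166259·75/10000⌋=23746; principal=1231834-23746=1208088; balance=3166259-1208088=1958171
3. interest=⌊1958171·75/10000⌋=14686; principal=1231834-14686=1217148; balance=1958171-1217148=741023
4. interest=⌊741023·75/10000⌋=5557; principal=min(1231834-5557,741023)=741023; balance=741023-741023=0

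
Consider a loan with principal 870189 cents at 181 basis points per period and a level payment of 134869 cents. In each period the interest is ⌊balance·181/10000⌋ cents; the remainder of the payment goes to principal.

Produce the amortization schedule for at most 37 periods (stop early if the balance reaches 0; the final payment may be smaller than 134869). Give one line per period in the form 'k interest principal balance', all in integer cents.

1. interest=⌊870189·181/10000⌋=15750; principal=134869-15750=119119; balance=870189-119119=751070
2. interest=⌊751070·181/10000⌋=13594; principal=134869-13594=121275; balance=751070-121275=629795
3. interest=⌊629795·181/10000⌋=11399; principal=134869-11399=123470; balance=629795-123470=506325
4. interest=⌊506325·181/10000⌋=9164; principal=134869-9164=125705; balance=506325-125705=380620
5. interest=⌊380620·181/10000⌋=6889; principal=134869-6889=127980; balance=380620-127980=252640
6. interest=⌊252640·181/10000⌋=4572; principal=134869-4572=130297; balance=252640-130297=122343
7. interest=⌊122343·181/10000⌋=2214; principal=min(134869-2214,122343)=122343; balance=122343-122343=0

1 15750 119119 751070
2 13594 121275 629795
3 11399 123470 506325
4 9164 125705 380620
5 6889 127980 252640
6 4572 130297 122343
7 2214 122343 0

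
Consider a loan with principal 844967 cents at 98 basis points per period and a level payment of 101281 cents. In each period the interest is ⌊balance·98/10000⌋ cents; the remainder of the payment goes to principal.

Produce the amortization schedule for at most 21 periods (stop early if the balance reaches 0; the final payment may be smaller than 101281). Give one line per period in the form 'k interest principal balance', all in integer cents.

1 8280 93001 751966
2 7369 93912 658054
3 6448 94833 563221
4 5519 95762 467459
5 4581 96700 370759
6 3633 97648 273111
7 2676 98605 174506
8 1710 99571 74935
9 734 74935 0

1. interest=⌊844967·98/10000⌋=8280; principal=101281-8280=93001; balance=844967-93001=751966
2. interest=⌊751966·98/10000⌋=7369; principal=101281-7369=93912; balance=751966-93912=658054
3. interest=⌊658054·98/10000⌋=6448; principal=101281-6448=94833; balance=658054-94833=563221
4. interest=⌊563221·98/10000⌋=5519; principal=101281-5519=95762; balance=563221-95762=467459
5. interest=⌊467459·98/10000⌋=4581; principal=101281-4581=96700; balance=467459-96700=370759
6. interest=⌊370759·98/10000⌋=3633; principal=101281-3633=97648; balance=370759-97648=273111
7. interest=⌊273111·98/10000⌋=2676; principal=101281-2676=98605; balance=273111-98605=174506
8. interest=⌊174506·98/10000⌋=1710; principal=101281-1710=99571; balance=174506-99571=74935
9. interest=⌊74935·98/10000⌋=734; principal=min(101281-734,74935)=74935; balance=74935-74935=0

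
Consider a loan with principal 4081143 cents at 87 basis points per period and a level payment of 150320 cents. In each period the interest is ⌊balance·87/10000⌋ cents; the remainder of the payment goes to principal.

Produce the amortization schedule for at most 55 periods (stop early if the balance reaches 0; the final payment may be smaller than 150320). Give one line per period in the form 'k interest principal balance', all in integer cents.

1. interest=⌊4081143·87/10000⌋=35505; principal=150320-35505=114815; balance=4081143-114815=3966328
2. interest=⌊3966328·87/10000⌋=34507; principal=150320-34507=115813; balance=3966328-115813=3850515
3. interest=⌊3850515·87/10000⌋=33499; principal=150320-33499=116821; balance=3850515-116821=3733694
4. interest=⌊3733694·87/10000⌋=32483; principal=150320-32483=117837; balance=3733694-117837=3615857
5. interest=⌊3615857·87/10000⌋=31457; principal=150320-31457=118863; balance=3615857-118863=3496994
6. interest=⌊3496994·87/10000⌋=30423; principal=150320-30423=119897; balance=3496994-119897=3377097
7. interest=⌊3377097·87/10000⌋=29380; principal=150320-29380=120940; balance=3377097-120940=3256157
8. interest=⌊3256157·87/10000⌋=28328; principal=150320-28328=121992; balance=3256157-121992=3134165
9. interest=⌊3134165·87/10000⌋=27267; principal=150320-27267=123053; balance=3134165-123053=3011112
10. interest=⌊3011112·87/10000⌋=26196; principal=150320-26196=124124; balance=3011112-124124=2886988
11. interest=⌊2886988·87/10000⌋=25116; principal=150320-25116=125204; balance=2886988-125204=2761784
12. interest=⌊2761784·87/10000⌋=24027; principal=150320-24027=126293; balance=2761784-126293=2635491
13. interest=⌊2635491·87/10000⌋=22928; principal=150320-22928=127392; balance=2635491-127392=2508099
14. interest=⌊2508099·87/10000⌋=21820; principal=150320-21820=128500; balance=2508099-128500=2379599
15. interest=⌊2379599·87/10000⌋=20702; principal=150320-20702=129618; balance=2379599-129618=2249981
16. interest=⌊2249981·87/10000⌋=19574; principal=150320-19574=130746; balance=2249981-130746=2119235
17. interest=⌊2119235·87/10000⌋=18437; principal=150320-18437=131883; balance=2119235-131883=1987352
18. interest=⌊1987352·87/10000⌋=17289; principal=150320-17289=133031; balance=1987352-133031=1854321
19. interest=⌊1854321·87/10000⌋=16132; principal=150320-16132=134188; balance=1854321-134188=1720133
20. interest=⌊1720133·87/10000⌋=14965; principal=150320-14965=135355; balance=1720133-135355=1584778
21. interest=⌊1584778·87/10000⌋=13787; principal=150320-13787=136533; balance=1584778-136533=1448245
22. interest=⌊1448245·87/10000⌋=12599; principal=150320-12599=137721; balance=1448245-137721=1310524
23. interest=⌊1310524·87/10000⌋=11401; principal=150320-11401=138919; balance=1310524-138919=1171605
24. interest=⌊1171605·87/10000⌋=10192; principal=150320-10192=140128; balance=1171605-140128=1031477
25. interest=⌊1031477·87/10000⌋=8973; principal=150320-8973=141347; balance=1031477-141347=890130
26. interest=⌊890130·87/10000⌋=7744; principal=150320-7744=142576; balance=890130-142576=747554
27. interest=⌊747554·87/10000⌋=6503; principal=150320-6503=143817; balance=747554-143817=603737
28. interest=⌊603737·87/10000⌋=5252; principal=150320-5252=145068; balance=603737-145068=458669
29. interest=⌊458669·87/10000⌋=3990; principal=150320-3990=146330; balance=458669-146330=312339
30. interest=⌊312339·87/10000⌋=2717; principal=150320-2717=147603; balance=312339-147603=164736
31. interest=⌊164736·87/10000⌋=1433; principal=150320-1433=148887; balance=164736-148887=15849
32. interest=⌊15849·87/10000⌋=137; principal=min(150320-137,15849)=15849; balance=15849-15849=0

1 35505 114815 3966328
2 34507 115813 3850515
3 33499 116821 3733694
4 32483 117837 3615857
5 31457 118863 3496994
6 30423 119897 3377097
7 29380 120940 3256157
8 28328 121992 3134165
9 27267 123053 3011112
10 26196 124124 2886988
11 25116 125204 2761784
12 24027 126293 2635491
13 22928 127392 2508099
14 21820 128500 2379599
15 20702 129618 2249981
16 19574 130746 2119235
17 18437 131883 1987352
18 17289 133031 1854321
19 16132 134188 1720133
20 14965 135355 1584778
21 13787 136533 1448245
22 12599 137721 1310524
23 11401 138919 1171605
24 10192 140128 1031477
25 8973 141347 890130
26 7744 142576 747554
27 6503 143817 603737
28 5252 145068 458669
29 3990 146330 312339
30 2717 147603 164736
31 1433 148887 15849
32 137 15849 0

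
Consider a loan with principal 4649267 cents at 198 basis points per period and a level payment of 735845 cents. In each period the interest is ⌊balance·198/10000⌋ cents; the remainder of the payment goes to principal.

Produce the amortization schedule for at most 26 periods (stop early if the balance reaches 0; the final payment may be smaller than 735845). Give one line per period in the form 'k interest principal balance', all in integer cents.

1. interest=⌊4649267·198/10000⌋=92055; principal=735845-92055=643790; balance=4649267-643790=4005477
2. interest=⌊4005477·198/10000⌋=79308; principal=735845-79308=656537; balance=4005477-656537=3348940
3. interest=⌊3348940·198/10000⌋=66309; principal=735845-66309=669536; balance=3348940-669536=2679404
4. interest=⌊2679404·198/10000⌋=53052; principal=735845-53052=682793; balance=2679404-682793=1996611
5. interest=⌊1996611·198/10000⌋=39532; principal=735845-39532=696313; balance=1996611-696313=1300298
6. interest=⌊1300298·198/10000⌋=25745; principal=735845-25745=710100; balance=1300298-710100=590198
7. interest=⌊590198·198/10000⌋=11685; principal=min(735845-11685,590198)=590198; balance=590198-590198=0

1 92055 643790 4005477
2 79308 656537 3348940
3 66309 669536 2679404
4 53052 682793 1996611
5 39532 696313 1300298
6 25745 710100 590198
7 11685 590198 0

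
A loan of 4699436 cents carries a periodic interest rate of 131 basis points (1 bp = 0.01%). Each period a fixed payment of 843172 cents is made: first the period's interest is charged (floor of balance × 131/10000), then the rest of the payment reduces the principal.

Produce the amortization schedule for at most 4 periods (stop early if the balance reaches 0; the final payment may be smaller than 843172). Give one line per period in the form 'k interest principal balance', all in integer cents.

1 61562 781610 3917826
2 51323 791849 3125977
3 40950 802222 2323755
4 30441 812731 1511024

1. interest=⌊4699436·131/10000⌋=61562; principal=843172-61562=781610; balance=4699436-781610=3917826
2. interest=⌊3917826·131/10000⌋=51323; principal=843172-51323=791849; balance=3917826-791849=3125977
3. interest=⌊3125977·131/10000⌋=40950; principal=843172-40950=802222; balance=3125977-802222=2323755
4. interest=⌊2323755·131/10000⌋=30441; principal=843172-30441=812731; balance=2323755-812731=1511024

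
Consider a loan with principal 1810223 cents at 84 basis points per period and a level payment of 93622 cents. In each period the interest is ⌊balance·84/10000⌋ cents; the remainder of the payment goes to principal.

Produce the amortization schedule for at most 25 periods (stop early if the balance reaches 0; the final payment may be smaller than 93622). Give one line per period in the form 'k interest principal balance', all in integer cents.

1. interest=⌊1810223·84/10000⌋=15205; principal=93622-15205=78417; balance=1810223-78417=1731806
2. interest=⌊1731806·84/10000⌋=14547; principal=93622-14547=79075; balance=1731806-79075=1652731
3. interest=⌊1652731·84/10000⌋=13882; principal=93622-13882=79740; balance=1652731-79740=1572991
4. interest=⌊1572991·84/10000⌋=13213; principal=93622-13213=80409; balance=1572991-80409=1492582
5. interest=⌊1492582·84/10000⌋=12537; principal=93622-12537=81085; balance=1492582-81085=1411497
6. interest=⌊1411497·84/10000⌋=11856; principal=93622-11856=81766; balance=1411497-81766=1329731
7. interest=⌊1329731·84/10000⌋=11169; principal=93622-11169=82453; balance=1329731-82453=1247278
8. interest=⌊1247278·84/10000⌋=10477; principal=93622-10477=83145; balance=1247278-83145=1164133
9. interest=⌊1164133·84/10000⌋=9778; principal=93622-9778=83844; balance=1164133-83844=1080289
10. interest=⌊1080289·84/10000⌋=9074; principal=93622-9074=84548; balance=1080289-84548=995741
11. interest=⌊995741·84/10000⌋=8364; principal=93622-8364=85258; balance=995741-85258=910483
12. interest=⌊910483·84/10000⌋=7648; principal=93622-7648=85974; balance=910483-85974=824509
13. interest=⌊824509·84/10000⌋=6925; principal=93622-6925=86697; balance=824509-86697=737812
14. interest=⌊737812·84/10000⌋=6197; principal=93622-6197=87425; balance=737812-87425=650387
15. interest=⌊650387·84/10000⌋=5463; principal=93622-5463=88159; balance=650387-88159=562228
16. interest=⌊562228·84/10000⌋=4722; principal=93622-4722=88900; balance=562228-88900=473328
17. interest=⌊473328·84/10000⌋=3975; principal=93622-3975=89647; balance=473328-89647=383681
18. interest=⌊383681·84/10000⌋=3222; principal=93622-3222=90400; balance=383681-90400=293281
19. interest=⌊293281·84/10000⌋=2463; principal=93622-2463=91159; balance=293281-91159=202122
20. interest=⌊202122·84/10000⌋=1697; principal=93622-1697=91925; balance=202122-91925=110197
21. interest=⌊110197·84/10000⌋=925; principal=93622-925=92697; balance=110197-92697=17500
22. interest=⌊17500·84/10000⌋=147; principal=min(93622-147,17500)=17500; balance=17500-17500=0

1 15205 78417 1731806
2 14547 79075 1652731
3 13882 79740 1572991
4 13213 80409 1492582
5 12537 81085 1411497
6 11856 81766 1329731
7 11169 82453 1247278
8 10477 83145 1164133
9 9778 83844 1080289
10 9074 84548 995741
11 8364 85258 910483
12 7648 85974 824509
13 6925 86697 737812
14 6197 87425 650387
15 5463 88159 562228
16 4722 88900 473328
17 3975 89647 383681
18 3222 90400 293281
19 2463 91159 202122
20 1697 91925 110197
21 925 92697 17500
22 147 17500 0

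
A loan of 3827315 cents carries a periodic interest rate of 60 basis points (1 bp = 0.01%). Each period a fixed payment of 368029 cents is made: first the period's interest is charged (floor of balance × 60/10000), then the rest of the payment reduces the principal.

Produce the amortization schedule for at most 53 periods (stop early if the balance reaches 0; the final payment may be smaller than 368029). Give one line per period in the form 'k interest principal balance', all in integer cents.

1. interest=⌊3827315·60/10000⌋=22963; principal=368029-22963=345066; balance=3827315-345066=3482249
2. interest=⌊3482249·60/10000⌋=20893; principal=368029-20893=347136; balance=3482249-347136=3135113
3. interest=⌊3135113·60/10000⌋=18810; principal=368029-18810=349219; balance=3135113-349219=2785894
4. interest=⌊2785894·60/10000⌋=16715; principal=368029-16715=351314; balance=2785894-351314=2434580
5. interest=⌊2434580·60/10000⌋=14607; principal=368029-14607=353422; balance=2434580-353422=2081158
6. interest=⌊2081158·60/10000⌋=12486; principal=368029-12486=355543; balance=2081158-355543=1725615
7. interest=⌊1725615·60/10000⌋=10353; principal=368029-10353=357676; balance=1725615-357676=1367939
8. interest=⌊1367939·60/10000⌋=8207; principal=368029-8207=359822; balance=1367939-359822=1008117
9. interest=⌊1008117·60/10000⌋=6048; principal=368029-6048=361981; balance=1008117-361981=646136
10. interest=⌊646136·60/10000⌋=3876; principal=368029-3876=364153; balance=646136-364153=281983
11. interest=⌊281983·60/10000⌋=1691; principal=min(368029-1691,281983)=281983; balance=281983-281983=0

1 22963 345066 3482249
2 20893 347136 3135113
3 18810 349219 2785894
4 16715 351314 2434580
5 14607 353422 2081158
6 12486 355543 1725615
7 10353 357676 1367939
8 8207 359822 1008117
9 6048 361981 646136
10 3876 364153 281983
11 1691 281983 0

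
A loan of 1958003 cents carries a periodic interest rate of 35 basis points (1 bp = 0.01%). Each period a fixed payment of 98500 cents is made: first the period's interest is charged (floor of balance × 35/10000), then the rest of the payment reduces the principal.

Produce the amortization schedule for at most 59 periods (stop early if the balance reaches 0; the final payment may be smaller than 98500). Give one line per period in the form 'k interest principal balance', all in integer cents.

1 6853 91647 1866356
2 6532 91968 1774388
3 6210 92290 1682098
4 5887 92613 1589485
5 5563 92937 1496548
6 5237 93263 1403285
7 4911 93589 1309696
8 4583 93917 1215779
9 4255 94245 1121534
10 3925 94575 1026959
11 3594 94906 932053
12 3262 95238 836815
13 2928 95572 741243
14 2594 95906 645337
15 2258 96242 549095
16 1921 96579 452516
17 1583 96917 355599
18 1244 97256 258343
19 904 97596 160747
20 562 97938 62809
21 219 62809 0

1. interest=⌊1958003·35/10000⌋=6853; principal=98500-6853=91647; balance=1958003-91647=1866356
2. interest=⌊1866356·35/10000⌋=6532; principal=98500-6532=91968; balance=1866356-91968=1774388
3. interest=⌊1774388·35/10000⌋=6210; principal=98500-6210=92290; balance=1774388-92290=1682098
4. interest=⌊1682098·35/10000⌋=5887; principal=98500-5887=92613; balance=1682098-92613=1589485
5. interest=⌊1589485·35/10000⌋=5563; principal=98500-5563=92937; balance=1589485-92937=1496548
6. interest=⌊1496548·35/10000⌋=5237; principal=98500-5237=93263; balance=1496548-93263=1403285
7. interest=⌊1403285·35/10000⌋=4911; principal=98500-4911=93589; balance=1403285-93589=1309696
8. interest=⌊1309696·35/10000⌋=4583; principal=98500-4583=93917; balance=1309696-93917=1215779
9. interest=⌊1215779·35/10000⌋=4255; principal=98500-4255=94245; balance=1215779-94245=1121534
10. interest=⌊1121534·35/10000⌋=3925; principal=98500-3925=94575; balance=1121534-94575=1026959
11. interest=⌊1026959·35/10000⌋=3594; principal=98500-3594=94906; balance=1026959-94906=932053
12. interest=⌊932053·35/10000⌋=3262; principal=98500-3262=95238; balance=932053-95238=836815
13. interest=⌊836815·35/10000⌋=2928; principal=98500-2928=95572; balance=836815-95572=741243
14. interest=⌊741243·35/10000⌋=2594; principal=98500-2594=95906; balance=741243-95906=645337
15. interest=⌊645337·35/10000⌋=2258; principal=98500-2258=96242; balance=645337-96242=549095
16. interest=⌊549095·35/10000⌋=1921; principal=98500-1921=96579; balance=549095-96579=452516
17. interest=⌊452516·35/10000⌋=1583; principal=98500-1583=96917; balance=452516-96917=355599
18. interest=⌊355599·35/10000⌋=1244; principal=98500-1244=97256; balance=355599-97256=258343
19. interest=⌊258343·35/10000⌋=904; principal=98500-904=97596; balance=258343-97596=160747
20. interest=⌊160747·35/10000⌋=562; principal=98500-562=97938; balance=160747-97938=62809
21. interest=⌊62809·35/10000⌋=219; principal=min(98500-219,62809)=62809; balance=62809-62809=0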